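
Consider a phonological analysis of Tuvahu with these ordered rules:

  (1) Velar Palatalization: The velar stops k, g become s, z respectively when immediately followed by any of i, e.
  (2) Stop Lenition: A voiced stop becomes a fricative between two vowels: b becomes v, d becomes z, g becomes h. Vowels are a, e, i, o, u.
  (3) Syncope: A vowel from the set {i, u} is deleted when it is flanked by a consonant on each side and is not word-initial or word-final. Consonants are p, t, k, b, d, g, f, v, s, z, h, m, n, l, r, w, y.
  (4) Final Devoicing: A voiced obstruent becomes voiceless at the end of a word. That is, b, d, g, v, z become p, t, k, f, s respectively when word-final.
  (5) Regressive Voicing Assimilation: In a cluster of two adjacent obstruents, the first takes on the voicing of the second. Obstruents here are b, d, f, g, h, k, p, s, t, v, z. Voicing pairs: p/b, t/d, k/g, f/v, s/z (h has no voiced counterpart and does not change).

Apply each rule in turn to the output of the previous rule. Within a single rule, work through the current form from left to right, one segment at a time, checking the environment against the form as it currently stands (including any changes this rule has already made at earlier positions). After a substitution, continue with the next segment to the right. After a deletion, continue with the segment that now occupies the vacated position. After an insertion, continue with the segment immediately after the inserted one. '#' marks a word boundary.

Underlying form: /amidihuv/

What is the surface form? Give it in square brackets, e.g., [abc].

(1) Velar Palatalization: no change — [amidihuv]
(2) Stop Lenition: [amidihuv] → [amizihuv]
(3) Syncope: [amizihuv] → [amzhv]
(4) Final Devoicing: [amzhv] → [amzhf]
(5) Regressive Voicing Assimilation: [amzhf] → [amshf]

[amshf]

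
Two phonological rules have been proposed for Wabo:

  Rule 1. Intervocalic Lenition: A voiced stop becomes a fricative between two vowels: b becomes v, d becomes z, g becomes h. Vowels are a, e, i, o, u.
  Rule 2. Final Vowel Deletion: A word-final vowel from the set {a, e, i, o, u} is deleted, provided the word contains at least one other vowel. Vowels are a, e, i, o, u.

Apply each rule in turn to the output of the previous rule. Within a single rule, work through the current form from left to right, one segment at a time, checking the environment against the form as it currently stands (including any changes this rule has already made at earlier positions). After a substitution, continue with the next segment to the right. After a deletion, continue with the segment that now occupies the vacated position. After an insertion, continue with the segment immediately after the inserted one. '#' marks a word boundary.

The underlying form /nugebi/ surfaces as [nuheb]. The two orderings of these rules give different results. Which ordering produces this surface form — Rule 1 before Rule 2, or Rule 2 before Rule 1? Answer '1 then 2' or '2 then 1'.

Order 1 then 2:
  1 Intervocalic Lenition: [nugebi] → [nuhevi]
  2 Final Vowel Deletion: [nuhevi] → [nuhev]
  result: [nuhev]
Order 2 then 1:
  2 Final Vowel Deletion: [nugebi] → [nugeb]
  1 Intervocalic Lenition: [nugeb] → [nuheb]
  result: [nuheb]

2 then 1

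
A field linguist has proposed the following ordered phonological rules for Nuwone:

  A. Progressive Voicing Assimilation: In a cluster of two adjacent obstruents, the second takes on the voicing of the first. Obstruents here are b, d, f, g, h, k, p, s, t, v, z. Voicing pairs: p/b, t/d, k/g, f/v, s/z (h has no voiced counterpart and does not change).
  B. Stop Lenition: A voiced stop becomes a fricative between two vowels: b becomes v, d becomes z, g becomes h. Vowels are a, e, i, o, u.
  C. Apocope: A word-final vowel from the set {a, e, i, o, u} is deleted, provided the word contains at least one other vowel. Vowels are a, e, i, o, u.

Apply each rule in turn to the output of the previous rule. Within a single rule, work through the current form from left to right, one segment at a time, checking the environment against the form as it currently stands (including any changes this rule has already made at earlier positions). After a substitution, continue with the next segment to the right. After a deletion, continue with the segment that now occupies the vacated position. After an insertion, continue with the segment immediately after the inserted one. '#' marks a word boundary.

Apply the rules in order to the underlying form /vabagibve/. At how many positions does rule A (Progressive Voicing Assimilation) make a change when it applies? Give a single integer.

0

A Progressive Voicing Assimilation: no change — [vabagibve]
B Stop Lenition: [vabagibve] → [vavahibve]
C Apocope: [vavahibve] → [vavahibv]
Rule A changed 0 position(s).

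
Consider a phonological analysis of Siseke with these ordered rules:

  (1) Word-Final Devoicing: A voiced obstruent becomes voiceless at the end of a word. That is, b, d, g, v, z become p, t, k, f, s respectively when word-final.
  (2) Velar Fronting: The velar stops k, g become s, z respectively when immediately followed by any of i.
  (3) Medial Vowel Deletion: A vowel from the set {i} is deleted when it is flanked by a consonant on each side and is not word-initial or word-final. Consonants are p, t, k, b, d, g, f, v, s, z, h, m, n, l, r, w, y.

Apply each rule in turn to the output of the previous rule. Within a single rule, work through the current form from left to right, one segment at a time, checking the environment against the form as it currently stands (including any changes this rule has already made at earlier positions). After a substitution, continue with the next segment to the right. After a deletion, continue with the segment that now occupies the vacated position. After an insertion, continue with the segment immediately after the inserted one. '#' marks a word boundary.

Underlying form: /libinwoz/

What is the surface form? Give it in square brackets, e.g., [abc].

(1) Word-Final Devoicing: [libinwoz] → [libinwos]
(2) Velar Fronting: no change — [libinwos]
(3) Medial Vowel Deletion: [libinwos] → [lbnwos]

[lbnwos]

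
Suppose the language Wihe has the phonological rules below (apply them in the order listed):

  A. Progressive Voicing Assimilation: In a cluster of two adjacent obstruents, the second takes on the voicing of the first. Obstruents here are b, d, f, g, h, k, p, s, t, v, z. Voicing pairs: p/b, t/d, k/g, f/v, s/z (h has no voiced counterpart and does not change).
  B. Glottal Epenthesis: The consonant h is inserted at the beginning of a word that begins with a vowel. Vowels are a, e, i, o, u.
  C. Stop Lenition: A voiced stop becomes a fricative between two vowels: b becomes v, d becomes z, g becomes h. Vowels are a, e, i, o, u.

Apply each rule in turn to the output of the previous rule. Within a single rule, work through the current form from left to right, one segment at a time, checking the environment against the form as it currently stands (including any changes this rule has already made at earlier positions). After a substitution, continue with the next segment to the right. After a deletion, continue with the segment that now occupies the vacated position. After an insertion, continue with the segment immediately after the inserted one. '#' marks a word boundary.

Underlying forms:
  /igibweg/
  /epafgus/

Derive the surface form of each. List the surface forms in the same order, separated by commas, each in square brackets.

/igibweg/:
  A Progressive Voicing Assimilation: no change — [igibweg]
  B Glottal Epenthesis: [igibweg] → [higibweg]
  C Stop Lenition: [higibweg] → [hihibweg]
/epafgus/:
  A Progressive Voicing Assimilation: [epafgus] → [epafkus]
  B Glottal Epenthesis: [epafkus] → [hepafkus]
  C Stop Lenition: no change — [hepafkus]

[hihibweg], [hepafkus]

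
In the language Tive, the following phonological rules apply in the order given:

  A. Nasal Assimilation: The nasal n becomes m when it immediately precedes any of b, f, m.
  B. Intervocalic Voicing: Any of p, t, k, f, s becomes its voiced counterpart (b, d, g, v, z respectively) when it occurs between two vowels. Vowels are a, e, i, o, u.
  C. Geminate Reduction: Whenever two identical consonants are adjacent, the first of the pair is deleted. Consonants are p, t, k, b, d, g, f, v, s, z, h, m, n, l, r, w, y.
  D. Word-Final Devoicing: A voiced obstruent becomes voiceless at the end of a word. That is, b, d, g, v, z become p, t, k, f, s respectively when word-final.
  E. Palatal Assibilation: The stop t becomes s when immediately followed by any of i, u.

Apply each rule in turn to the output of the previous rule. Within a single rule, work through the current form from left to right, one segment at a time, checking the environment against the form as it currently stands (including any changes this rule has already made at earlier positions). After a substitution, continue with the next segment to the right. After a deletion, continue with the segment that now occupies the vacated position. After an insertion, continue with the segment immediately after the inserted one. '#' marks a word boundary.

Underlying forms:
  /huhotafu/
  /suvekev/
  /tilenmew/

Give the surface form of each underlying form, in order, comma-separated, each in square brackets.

[huhodavu], [suvegef], [silemew]

/huhotafu/:
  A Nasal Assimilation: no change — [huhotafu]
  B Intervocalic Voicing: [huhotafu] → [huhodavu]
  C Geminate Reduction: no change — [huhodavu]
  D Word-Final Devoicing: no change — [huhodavu]
  E Palatal Assibilation: no change — [huhodavu]
/suvekev/:
  A Nasal Assimilation: no change — [suvekev]
  B Intervocalic Voicing: [suvekev] → [suvegev]
  C Geminate Reduction: no change — [suvegev]
  D Word-Final Devoicing: [suvegev] → [suvegef]
  E Palatal Assibilation: no change — [suvegef]
/tilenmew/:
  A Nasal Assimilation: [tilenmew] → [tilemmew]
  B Intervocalic Voicing: no change — [tilemmew]
  C Geminate Reduction: [tilemmew] → [tilemew]
  D Word-Final Devoicing: no change — [tilemew]
  E Palatal Assibilation: [tilemew] → [silemew]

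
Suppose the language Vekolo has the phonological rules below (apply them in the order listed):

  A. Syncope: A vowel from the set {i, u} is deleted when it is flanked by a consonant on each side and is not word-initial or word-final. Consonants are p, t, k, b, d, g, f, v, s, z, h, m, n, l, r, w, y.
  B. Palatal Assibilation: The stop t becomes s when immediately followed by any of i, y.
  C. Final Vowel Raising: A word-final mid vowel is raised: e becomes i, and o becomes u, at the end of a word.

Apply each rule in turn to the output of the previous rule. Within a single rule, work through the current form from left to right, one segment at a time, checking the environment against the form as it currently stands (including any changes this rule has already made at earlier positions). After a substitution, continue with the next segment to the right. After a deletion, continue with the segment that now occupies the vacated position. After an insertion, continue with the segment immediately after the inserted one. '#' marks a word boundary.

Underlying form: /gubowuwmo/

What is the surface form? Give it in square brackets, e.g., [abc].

[gbowwmu]

A Syncope: [gubowuwmo] → [gbowwmo]
B Palatal Assibilation: no change — [gbowwmo]
C Final Vowel Raising: [gbowwmo] → [gbowwmu]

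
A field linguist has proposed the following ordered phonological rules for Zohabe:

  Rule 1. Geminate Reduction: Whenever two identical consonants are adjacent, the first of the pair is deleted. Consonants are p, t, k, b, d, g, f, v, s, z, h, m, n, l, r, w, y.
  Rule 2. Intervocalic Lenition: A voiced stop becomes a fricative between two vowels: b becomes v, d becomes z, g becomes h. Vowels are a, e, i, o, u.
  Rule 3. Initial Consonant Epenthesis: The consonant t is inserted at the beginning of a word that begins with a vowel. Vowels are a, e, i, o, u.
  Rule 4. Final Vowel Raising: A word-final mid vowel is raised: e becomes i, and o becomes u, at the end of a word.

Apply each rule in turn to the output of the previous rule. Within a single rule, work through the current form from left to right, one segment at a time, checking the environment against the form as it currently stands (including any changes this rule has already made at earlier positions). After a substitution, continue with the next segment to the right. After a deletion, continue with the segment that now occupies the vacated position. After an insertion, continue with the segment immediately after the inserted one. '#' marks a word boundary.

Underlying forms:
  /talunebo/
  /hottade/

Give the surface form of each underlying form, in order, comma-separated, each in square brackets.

/talunebo/:
  Rule 1 Geminate Reduction: no change — [talunebo]
  Rule 2 Intervocalic Lenition: [talunebo] → [talunevo]
  Rule 3 Initial Consonant Epenthesis: no change — [talunevo]
  Rule 4 Final Vowel Raising: [talunevo] → [talunevu]
/hottade/:
  Rule 1 Geminate Reduction: [hottade] → [hotade]
  Rule 2 Intervocalic Lenition: [hotade] → [hotaze]
  Rule 3 Initial Consonant Epenthesis: no change — [hotaze]
  Rule 4 Final Vowel Raising: [hotaze] → [hotazi]

[talunevu], [hotazi]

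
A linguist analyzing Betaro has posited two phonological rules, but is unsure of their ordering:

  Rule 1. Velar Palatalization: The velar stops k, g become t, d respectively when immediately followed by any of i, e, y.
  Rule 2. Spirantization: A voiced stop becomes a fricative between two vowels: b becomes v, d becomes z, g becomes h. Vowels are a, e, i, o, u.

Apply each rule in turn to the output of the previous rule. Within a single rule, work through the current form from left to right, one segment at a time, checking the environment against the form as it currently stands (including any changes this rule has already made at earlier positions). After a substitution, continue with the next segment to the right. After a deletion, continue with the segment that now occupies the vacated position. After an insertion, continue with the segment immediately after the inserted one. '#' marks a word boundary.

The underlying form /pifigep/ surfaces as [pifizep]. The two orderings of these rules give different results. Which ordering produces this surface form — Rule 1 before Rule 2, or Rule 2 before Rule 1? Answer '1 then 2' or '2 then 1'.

1 then 2

Order 1 then 2:
  1 Velar Palatalization: [pifigep] → [pifidep]
  2 Spirantization: [pifidep] → [pifizep]
  result: [pifizep]
Order 2 then 1:
  2 Spirantization: [pifigep] → [pifihep]
  1 Velar Palatalization: no change — [pifihep]
  result: [pifihep]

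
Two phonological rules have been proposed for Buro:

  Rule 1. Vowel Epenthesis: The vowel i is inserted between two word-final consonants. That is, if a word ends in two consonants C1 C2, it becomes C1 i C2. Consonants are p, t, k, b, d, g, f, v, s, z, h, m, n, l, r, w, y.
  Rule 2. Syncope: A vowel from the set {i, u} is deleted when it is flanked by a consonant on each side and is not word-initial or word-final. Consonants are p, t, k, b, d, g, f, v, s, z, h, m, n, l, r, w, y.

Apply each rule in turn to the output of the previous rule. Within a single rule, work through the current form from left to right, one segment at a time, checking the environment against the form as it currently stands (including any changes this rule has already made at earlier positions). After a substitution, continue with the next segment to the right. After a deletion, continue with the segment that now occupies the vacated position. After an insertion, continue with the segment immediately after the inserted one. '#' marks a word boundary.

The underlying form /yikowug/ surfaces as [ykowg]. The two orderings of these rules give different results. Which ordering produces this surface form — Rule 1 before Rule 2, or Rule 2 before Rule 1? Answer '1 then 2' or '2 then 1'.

Order 1 then 2:
  1 Vowel Epenthesis: no change — [yikowug]
  2 Syncope: [yikowug] → [ykowg]
  result: [ykowg]
Order 2 then 1:
  2 Syncope: [yikowug] → [ykowg]
  1 Vowel Epenthesis: [ykowg] → [ykowig]
  result: [ykowig]

1 then 2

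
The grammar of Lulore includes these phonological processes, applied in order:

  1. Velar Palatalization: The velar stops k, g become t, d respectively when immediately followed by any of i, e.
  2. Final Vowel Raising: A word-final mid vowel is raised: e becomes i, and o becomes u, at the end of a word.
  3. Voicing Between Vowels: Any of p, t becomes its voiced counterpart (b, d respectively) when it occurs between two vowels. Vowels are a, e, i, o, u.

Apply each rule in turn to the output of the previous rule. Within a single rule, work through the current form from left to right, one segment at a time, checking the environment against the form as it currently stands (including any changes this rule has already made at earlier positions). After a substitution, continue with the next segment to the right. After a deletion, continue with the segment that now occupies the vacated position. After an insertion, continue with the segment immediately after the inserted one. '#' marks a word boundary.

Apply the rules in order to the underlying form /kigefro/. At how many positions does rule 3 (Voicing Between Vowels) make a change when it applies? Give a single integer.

1 Velar Palatalization: [kigefro] → [tidefro]
2 Final Vowel Raising: [tidefro] → [tidefru]
3 Voicing Between Vowels: no change — [tidefru]
Rule 3 changed 0 position(s).

0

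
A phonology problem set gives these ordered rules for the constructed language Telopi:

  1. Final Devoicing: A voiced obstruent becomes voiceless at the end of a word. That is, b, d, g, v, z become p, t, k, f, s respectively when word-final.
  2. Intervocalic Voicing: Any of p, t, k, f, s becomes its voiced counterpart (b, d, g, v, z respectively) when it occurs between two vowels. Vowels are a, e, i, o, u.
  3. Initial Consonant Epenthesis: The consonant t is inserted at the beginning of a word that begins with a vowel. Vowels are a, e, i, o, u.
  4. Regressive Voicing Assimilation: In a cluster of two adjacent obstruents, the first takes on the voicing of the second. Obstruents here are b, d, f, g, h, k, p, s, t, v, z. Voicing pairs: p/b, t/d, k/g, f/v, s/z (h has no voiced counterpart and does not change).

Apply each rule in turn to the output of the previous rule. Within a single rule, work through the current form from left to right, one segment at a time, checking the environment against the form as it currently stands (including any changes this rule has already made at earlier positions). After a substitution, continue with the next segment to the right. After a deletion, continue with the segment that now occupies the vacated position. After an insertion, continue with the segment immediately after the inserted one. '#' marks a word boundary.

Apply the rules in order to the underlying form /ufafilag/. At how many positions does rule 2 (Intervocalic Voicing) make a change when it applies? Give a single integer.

1 Final Devoicing: [ufafilag] → [ufafilak]
2 Intervocalic Voicing: [ufafilak] → [uvavilak]
3 Initial Consonant Epenthesis: [uvavilak] → [tuvavilak]
4 Regressive Voicing Assimilation: no change — [tuvavilak]
Rule 2 changed 2 position(s).

2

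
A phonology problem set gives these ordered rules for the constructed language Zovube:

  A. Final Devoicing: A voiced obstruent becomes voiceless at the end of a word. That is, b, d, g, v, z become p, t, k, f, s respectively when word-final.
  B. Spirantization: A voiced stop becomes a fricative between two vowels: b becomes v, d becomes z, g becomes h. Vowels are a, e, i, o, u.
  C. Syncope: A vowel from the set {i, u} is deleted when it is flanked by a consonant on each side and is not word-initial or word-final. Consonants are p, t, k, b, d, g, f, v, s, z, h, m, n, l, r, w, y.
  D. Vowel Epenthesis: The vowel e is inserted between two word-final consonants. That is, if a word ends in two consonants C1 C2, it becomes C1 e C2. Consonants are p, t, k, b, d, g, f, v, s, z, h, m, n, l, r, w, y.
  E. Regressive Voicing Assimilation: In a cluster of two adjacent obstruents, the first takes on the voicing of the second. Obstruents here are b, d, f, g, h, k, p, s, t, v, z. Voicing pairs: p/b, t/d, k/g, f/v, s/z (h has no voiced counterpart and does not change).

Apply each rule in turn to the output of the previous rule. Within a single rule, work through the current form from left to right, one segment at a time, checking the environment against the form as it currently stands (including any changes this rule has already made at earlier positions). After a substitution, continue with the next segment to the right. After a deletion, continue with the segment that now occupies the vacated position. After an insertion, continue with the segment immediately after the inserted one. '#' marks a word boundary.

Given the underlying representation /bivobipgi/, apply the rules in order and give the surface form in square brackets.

[bvofbgi]

A Final Devoicing: no change — [bivobipgi]
B Spirantization: [bivobipgi] → [bivovipgi]
C Syncope: [bivovipgi] → [bvovpgi]
D Vowel Epenthesis: no change — [bvovpgi]
E Regressive Voicing Assimilation: [bvovpgi] → [bvofbgi]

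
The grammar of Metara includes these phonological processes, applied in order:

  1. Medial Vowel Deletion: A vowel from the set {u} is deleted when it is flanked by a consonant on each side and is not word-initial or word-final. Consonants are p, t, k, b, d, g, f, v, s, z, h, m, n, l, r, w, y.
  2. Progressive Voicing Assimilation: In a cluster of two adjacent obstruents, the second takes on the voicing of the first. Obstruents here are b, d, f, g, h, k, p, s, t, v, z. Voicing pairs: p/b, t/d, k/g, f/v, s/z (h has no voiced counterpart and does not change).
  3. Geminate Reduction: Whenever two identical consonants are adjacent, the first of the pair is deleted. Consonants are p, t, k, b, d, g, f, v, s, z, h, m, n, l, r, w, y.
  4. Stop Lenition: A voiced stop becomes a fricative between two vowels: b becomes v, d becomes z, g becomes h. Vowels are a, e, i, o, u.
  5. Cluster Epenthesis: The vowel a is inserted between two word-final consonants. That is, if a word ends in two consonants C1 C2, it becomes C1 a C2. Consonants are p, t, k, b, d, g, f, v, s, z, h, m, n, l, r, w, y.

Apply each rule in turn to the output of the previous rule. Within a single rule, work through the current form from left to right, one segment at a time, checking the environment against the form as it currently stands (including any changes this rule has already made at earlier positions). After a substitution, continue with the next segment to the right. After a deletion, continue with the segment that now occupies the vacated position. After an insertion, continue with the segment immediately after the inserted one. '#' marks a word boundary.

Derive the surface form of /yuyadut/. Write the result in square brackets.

1 Medial Vowel Deletion: [yuyadut] → [yyadt]
2 Progressive Voicing Assimilation: [yyadt] → [yyadd]
3 Geminate Reduction: [yyadd] → [yad]
4 Stop Lenition: no change — [yad]
5 Cluster Epenthesis: no change — [yad]

[yad]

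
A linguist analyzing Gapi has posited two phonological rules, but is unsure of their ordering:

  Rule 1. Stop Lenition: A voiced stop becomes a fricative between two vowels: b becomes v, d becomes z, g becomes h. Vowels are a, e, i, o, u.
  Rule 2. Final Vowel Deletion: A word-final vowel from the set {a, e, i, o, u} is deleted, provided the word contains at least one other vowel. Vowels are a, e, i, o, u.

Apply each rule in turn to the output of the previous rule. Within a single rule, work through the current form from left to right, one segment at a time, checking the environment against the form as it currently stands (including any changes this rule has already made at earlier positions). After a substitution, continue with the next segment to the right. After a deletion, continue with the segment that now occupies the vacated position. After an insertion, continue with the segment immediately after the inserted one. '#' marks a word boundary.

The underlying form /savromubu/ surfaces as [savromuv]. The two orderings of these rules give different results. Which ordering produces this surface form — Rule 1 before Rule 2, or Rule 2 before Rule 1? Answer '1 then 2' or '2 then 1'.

Order 1 then 2:
  1 Stop Lenition: [savromubu] → [savromuvu]
  2 Final Vowel Deletion: [savromuvu] → [savromuv]
  result: [savromuv]
Order 2 then 1:
  2 Final Vowel Deletion: [savromubu] → [savromub]
  1 Stop Lenition: no change — [savromub]
  result: [savromub]

1 then 2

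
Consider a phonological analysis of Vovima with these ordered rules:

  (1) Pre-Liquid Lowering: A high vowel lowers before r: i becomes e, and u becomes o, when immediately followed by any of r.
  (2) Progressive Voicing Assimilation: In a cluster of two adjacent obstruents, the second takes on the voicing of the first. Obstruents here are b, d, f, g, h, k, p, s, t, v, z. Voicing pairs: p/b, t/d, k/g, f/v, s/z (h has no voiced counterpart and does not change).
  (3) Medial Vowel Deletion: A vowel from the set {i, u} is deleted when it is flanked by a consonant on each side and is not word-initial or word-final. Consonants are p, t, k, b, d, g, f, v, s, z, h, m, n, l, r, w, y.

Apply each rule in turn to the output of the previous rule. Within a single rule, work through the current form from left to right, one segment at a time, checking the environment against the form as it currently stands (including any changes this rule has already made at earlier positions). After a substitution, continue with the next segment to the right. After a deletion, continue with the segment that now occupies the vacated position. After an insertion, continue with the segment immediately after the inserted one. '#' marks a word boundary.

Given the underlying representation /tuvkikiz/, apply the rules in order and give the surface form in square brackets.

(1) Pre-Liquid Lowering: no change — [tuvkikiz]
(2) Progressive Voicing Assimilation: [tuvkikiz] → [tuvgikiz]
(3) Medial Vowel Deletion: [tuvgikiz] → [tvgkz]

[tvgkz]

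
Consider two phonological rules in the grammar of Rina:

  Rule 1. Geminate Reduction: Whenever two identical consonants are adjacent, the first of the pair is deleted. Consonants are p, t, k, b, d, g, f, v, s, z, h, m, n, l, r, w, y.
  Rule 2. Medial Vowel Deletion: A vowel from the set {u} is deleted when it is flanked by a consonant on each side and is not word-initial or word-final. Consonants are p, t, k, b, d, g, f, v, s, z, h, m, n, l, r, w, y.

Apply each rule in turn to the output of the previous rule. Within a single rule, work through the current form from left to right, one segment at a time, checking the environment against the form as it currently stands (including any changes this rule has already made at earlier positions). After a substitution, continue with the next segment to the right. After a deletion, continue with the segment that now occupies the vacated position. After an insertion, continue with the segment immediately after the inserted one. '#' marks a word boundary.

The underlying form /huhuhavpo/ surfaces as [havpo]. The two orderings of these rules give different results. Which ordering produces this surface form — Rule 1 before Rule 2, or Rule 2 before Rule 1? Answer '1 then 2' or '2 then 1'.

Order 1 then 2:
  1 Geminate Reduction: no change — [huhuhavpo]
  2 Medial Vowel Deletion: [huhuhavpo] → [hhhavpo]
  result: [hhhavpo]
Order 2 then 1:
  2 Medial Vowel Deletion: [huhuhavpo] → [hhhavpo]
  1 Geminate Reduction: [hhhavpo] → [havpo]
  result: [havpo]

2 then 1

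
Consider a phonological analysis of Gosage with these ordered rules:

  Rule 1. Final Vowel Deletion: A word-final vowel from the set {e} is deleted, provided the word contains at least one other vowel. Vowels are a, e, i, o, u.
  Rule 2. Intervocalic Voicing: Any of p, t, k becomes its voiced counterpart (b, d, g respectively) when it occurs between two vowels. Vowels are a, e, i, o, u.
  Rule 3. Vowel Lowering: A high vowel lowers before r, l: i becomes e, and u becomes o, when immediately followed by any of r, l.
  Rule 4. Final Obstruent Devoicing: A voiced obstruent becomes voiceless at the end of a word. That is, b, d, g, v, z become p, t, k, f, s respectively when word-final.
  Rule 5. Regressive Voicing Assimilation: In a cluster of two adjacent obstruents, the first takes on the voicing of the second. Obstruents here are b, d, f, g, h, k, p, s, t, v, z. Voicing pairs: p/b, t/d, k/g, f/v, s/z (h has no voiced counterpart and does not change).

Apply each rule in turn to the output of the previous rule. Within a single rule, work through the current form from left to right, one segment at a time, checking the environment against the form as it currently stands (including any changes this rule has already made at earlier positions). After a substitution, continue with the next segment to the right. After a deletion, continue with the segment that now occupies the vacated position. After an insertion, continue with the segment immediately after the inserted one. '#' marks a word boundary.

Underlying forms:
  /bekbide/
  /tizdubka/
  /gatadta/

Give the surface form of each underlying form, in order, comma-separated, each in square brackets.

[begbit], [tizdupka], [gadatta]

/bekbide/:
  Rule 1 Final Vowel Deletion: [bekbide] → [bekbid]
  Rule 2 Intervocalic Voicing: no change — [bekbid]
  Rule 3 Vowel Lowering: no change — [bekbid]
  Rule 4 Final Obstruent Devoicing: [bekbid] → [bekbit]
  Rule 5 Regressive Voicing Assimilation: [bekbit] → [begbit]
/tizdubka/:
  Rule 1 Final Vowel Deletion: no change — [tizdubka]
  Rule 2 Intervocalic Voicing: no change — [tizdubka]
  Rule 3 Vowel Lowering: no change — [tizdubka]
  Rule 4 Final Obstruent Devoicing: no change — [tizdubka]
  Rule 5 Regressive Voicing Assimilation: [tizdubka] → [tizdupka]
/gatadta/:
  Rule 1 Final Vowel Deletion: no change — [gatadta]
  Rule 2 Intervocalic Voicing: [gatadta] → [gadadta]
  Rule 3 Vowel Lowering: no change — [gadadta]
  Rule 4 Final Obstruent Devoicing: no change — [gadadta]
  Rule 5 Regressive Voicing Assimilation: [gadadta] → [gadatta]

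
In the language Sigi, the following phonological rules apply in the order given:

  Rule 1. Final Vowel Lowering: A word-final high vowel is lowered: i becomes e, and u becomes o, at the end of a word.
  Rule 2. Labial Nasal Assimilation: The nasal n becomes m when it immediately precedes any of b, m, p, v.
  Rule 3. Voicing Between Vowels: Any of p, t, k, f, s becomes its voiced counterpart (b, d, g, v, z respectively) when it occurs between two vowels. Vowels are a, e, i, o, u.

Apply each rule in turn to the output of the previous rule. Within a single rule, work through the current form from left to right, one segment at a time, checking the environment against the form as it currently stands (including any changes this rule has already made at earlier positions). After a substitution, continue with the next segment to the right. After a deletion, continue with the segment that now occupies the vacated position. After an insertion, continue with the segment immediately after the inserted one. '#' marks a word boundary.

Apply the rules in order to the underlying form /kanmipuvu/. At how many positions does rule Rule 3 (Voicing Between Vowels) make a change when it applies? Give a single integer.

Rule 1 Final Vowel Lowering: [kanmipuvu] → [kanmipuvo]
Rule 2 Labial Nasal Assimilation: [kanmipuvo] → [kammipuvo]
Rule 3 Voicing Between Vowels: [kammipuvo] → [kammibuvo]
Rule Rule 3 changed 1 position(s).

1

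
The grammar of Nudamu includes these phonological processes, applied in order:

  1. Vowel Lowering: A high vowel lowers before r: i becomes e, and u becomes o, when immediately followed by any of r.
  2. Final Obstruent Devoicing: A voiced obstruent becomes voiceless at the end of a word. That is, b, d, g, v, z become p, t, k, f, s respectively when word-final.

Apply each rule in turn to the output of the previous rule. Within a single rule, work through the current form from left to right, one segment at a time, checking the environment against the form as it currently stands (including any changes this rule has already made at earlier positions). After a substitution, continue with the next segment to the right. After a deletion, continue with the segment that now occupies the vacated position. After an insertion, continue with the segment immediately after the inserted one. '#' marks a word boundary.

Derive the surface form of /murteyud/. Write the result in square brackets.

[morteyut]

1 Vowel Lowering: [murteyud] → [morteyud]
2 Final Obstruent Devoicing: [morteyud] → [morteyut]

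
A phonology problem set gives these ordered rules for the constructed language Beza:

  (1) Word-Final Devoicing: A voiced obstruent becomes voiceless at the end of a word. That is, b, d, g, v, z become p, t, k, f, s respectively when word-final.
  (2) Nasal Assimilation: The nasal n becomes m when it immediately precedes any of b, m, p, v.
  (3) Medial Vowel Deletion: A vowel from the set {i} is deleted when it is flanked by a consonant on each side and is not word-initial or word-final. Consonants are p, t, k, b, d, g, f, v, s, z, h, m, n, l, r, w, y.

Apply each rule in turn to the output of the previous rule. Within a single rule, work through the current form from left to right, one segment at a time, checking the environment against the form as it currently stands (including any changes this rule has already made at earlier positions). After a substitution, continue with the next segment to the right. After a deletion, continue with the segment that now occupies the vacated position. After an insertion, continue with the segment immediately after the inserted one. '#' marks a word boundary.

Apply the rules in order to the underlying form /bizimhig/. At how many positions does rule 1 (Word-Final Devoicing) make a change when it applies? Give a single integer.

1

(1) Word-Final Devoicing: [bizimhig] → [bizimhik]
(2) Nasal Assimilation: no change — [bizimhik]
(3) Medial Vowel Deletion: [bizimhik] → [bzmhk]
Rule 1 changed 1 position(s).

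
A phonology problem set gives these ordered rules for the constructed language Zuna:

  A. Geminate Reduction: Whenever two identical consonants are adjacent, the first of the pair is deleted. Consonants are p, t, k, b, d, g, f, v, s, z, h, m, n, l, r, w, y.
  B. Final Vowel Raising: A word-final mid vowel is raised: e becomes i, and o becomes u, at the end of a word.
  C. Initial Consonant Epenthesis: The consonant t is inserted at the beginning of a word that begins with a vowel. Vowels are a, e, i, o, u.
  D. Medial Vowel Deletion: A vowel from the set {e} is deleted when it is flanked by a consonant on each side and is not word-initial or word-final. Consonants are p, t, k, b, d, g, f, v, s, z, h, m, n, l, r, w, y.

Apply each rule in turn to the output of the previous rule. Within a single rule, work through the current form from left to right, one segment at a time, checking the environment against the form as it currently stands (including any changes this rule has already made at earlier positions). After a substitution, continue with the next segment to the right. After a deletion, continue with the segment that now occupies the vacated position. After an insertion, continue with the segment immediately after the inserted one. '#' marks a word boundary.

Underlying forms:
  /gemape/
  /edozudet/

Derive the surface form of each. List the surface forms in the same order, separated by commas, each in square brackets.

/gemape/:
  A Geminate Reduction: no change — [gemape]
  B Final Vowel Raising: [gemape] → [gemapi]
  C Initial Consonant Epenthesis: no change — [gemapi]
  D Medial Vowel Deletion: [gemapi] → [gmapi]
/edozudet/:
  A Geminate Reduction: no change — [edozudet]
  B Final Vowel Raising: no change — [edozudet]
  C Initial Consonant Epenthesis: [edozudet] → [tedozudet]
  D Medial Vowel Deletion: [tedozudet] → [tdozudt]

[gmapi], [tdozudt]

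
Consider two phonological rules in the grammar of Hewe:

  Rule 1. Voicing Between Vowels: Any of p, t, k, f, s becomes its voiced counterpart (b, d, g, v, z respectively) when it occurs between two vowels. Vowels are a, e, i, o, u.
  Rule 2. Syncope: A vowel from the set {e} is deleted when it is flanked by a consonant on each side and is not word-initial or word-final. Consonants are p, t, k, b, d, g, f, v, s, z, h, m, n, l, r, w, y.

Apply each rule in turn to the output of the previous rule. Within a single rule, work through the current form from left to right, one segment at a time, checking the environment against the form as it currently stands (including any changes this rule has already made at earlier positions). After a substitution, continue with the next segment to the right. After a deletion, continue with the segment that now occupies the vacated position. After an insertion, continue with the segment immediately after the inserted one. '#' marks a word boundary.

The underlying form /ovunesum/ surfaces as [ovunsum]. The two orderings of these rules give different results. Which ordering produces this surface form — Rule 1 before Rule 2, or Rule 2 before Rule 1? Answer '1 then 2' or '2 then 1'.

2 then 1

Order 1 then 2:
  1 Voicing Between Vowels: [ovunesum] → [ovunezum]
  2 Syncope: [ovunezum] → [ovunzum]
  result: [ovunzum]
Order 2 then 1:
  2 Syncope: [ovunesum] → [ovunsum]
  1 Voicing Between Vowels: no change — [ovunsum]
  result: [ovunsum]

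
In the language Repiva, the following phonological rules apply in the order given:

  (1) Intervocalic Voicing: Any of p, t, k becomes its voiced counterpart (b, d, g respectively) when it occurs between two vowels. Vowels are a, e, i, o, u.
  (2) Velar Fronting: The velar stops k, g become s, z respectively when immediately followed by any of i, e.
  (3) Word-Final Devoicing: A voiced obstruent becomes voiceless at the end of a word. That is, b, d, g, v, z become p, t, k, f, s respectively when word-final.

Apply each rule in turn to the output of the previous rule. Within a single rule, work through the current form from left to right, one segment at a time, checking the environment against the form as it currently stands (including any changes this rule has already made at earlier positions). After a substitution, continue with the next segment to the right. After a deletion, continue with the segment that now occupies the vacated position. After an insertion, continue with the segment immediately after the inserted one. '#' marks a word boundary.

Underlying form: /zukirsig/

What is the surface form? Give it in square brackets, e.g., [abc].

[zuzirsik]

(1) Intervocalic Voicing: [zukirsig] → [zugirsig]
(2) Velar Fronting: [zugirsig] → [zuzirsig]
(3) Word-Final Devoicing: [zuzirsig] → [zuzirsik]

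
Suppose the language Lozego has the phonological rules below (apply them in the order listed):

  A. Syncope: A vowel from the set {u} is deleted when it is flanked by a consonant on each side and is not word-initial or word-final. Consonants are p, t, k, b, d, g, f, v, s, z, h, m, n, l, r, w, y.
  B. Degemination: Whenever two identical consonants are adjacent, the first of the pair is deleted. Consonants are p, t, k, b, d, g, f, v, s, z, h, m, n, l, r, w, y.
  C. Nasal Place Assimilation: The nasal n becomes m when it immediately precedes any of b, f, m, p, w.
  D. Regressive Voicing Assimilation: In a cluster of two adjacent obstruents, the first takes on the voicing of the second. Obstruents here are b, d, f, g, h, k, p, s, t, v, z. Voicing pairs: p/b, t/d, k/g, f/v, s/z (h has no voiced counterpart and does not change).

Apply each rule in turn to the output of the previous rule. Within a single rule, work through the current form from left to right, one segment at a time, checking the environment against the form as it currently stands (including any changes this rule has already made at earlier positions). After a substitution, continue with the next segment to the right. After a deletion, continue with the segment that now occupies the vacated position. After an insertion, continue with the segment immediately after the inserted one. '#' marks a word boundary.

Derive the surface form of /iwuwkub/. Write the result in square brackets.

[iwgb]

A Syncope: [iwuwkub] → [iwwkb]
B Degemination: [iwwkb] → [iwkb]
C Nasal Place Assimilation: no change — [iwkb]
D Regressive Voicing Assimilation: [iwkb] → [iwgb]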